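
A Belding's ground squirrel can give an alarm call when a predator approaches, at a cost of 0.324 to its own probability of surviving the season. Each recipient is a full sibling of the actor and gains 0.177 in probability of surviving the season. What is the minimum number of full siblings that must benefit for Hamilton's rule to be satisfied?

4

r to a full sibling = 1/2 (full sibs share both parents — two paths of length 2: r = 2·(1/2)^2 = 1/2).
Hamilton's rule: n·r·B > C  ⇒  n > C/(r·B) = 0.324/(0.5·0.177) = 3.661.
The smallest integer exceeding 3.661 is 4.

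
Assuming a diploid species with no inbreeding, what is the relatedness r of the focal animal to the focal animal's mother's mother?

Each parent–offspring link contributes a factor of 1/2, and independent paths through distinct common ancestors add.
Two parent–offspring links: r = (1/2)^2 = 1/4.

0.25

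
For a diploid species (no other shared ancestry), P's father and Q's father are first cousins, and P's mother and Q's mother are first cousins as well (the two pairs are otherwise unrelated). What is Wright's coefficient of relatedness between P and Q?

Independent pedigree routes through distinct common ancestors add.
P and Q are related in two ways: second cousins through their fathers (r = 1/32) and second cousins through their mothers (r = 1/32).
r = 1/32 + 1/32 = 0.0625.

0.0625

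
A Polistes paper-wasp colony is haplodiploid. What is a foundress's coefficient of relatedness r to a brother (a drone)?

Her haploid brother carries none of their father's genes and a random half of their mother's genome; that half matches the maternal half of her own genome with probability 1/2: r = 1/2 · 1/2 = 1/4.

0.25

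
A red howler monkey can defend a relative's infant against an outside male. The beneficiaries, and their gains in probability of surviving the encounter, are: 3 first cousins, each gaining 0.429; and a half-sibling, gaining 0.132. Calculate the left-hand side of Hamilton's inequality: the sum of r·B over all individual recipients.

0.193875

r to a first cousin = 1/8 (first cousins share one grandparent pair — two paths of length 4: r = 2·(1/2)^4 = 1/8).
r to a half-sibling = 1/4 (half-sibs share one parent — one path of length 2: r = (1/2)^2 = 1/4).
Summing one r·B term per recipient: 3·0.125·0.429 + 1·0.25·0.132 = 0.193875.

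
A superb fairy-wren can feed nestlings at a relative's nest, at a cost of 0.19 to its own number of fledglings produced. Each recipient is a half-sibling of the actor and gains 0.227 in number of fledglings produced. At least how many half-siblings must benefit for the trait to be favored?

r to a half-sibling = 0.25 (half-sibs share one parent — one path of length 2: r = (1/2)^2 = 1/4).
Hamilton's rule: n·r·B > C  ⇒  n > C/(r·B) = 0.19/(0.25·0.227) = 3.348.
The smallest integer exceeding 3.348 is 4.

4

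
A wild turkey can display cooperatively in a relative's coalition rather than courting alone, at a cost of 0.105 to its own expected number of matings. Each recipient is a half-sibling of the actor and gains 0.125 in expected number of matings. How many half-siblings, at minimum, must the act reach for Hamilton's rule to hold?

r to a half-sibling = 1/4 (half-sibs share one parent — one path of length 2: r = (1/2)^2 = 1/4).
Hamilton's rule: n·r·B > C  ⇒  n > C/(r·B) = 0.105/(0.25·0.125) = 3.36.
The smallest integer exceeding 3.36 is 4.

4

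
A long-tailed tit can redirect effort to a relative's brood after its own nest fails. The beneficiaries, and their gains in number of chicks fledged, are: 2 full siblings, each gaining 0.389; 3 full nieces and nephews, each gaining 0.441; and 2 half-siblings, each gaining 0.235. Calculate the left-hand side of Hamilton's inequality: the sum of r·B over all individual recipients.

r to a full sibling = 0.5 (full sibs share both parents — two paths of length 2: r = 2·(1/2)^2 = 1/2).
r to a full niece or nephew = 0.25 (full aunt/uncle↔niece/nephew: two paths of length 3 through the shared grandparent pair: r = 2·(1/2)^3 = 1/4).
r to a half-sibling = 0.25 (half-sibs share one parent — one path of length 2: r = (1/2)^2 = 1/4).
Summing one r·B term per recipient: 2·0.5·0.389 + 3·0.25·0.441 + 2·0.25·0.235 = 0.83725.

0.83725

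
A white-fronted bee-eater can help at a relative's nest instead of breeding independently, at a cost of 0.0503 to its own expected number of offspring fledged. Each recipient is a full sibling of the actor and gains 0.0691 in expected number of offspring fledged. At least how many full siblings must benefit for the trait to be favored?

r to a full sibling = 0.5 (full sibs share both parents — two paths of length 2: r = 2·(1/2)^2 = 1/2).
Hamilton's rule: n·r·B > C  ⇒  n > C/(r·B) = 0.0503/(0.5·0.0691) = 1.456.
The smallest integer exceeding 1.456 is 2.

2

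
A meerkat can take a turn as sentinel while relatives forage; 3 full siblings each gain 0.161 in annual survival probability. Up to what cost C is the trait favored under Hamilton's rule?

r to a full sibling = 1/2 (full sibs share both parents — two paths of length 2: r = 2·(1/2)^2 = 1/2).
Hamilton's rule: n·r·B > C, so the trait is favored while C < n·r·B = 3·0.5·0.161 = 0.2415.

0.2415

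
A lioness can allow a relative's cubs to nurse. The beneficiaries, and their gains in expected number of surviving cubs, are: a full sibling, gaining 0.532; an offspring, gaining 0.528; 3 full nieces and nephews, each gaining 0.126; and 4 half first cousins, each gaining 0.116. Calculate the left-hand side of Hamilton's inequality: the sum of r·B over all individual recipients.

0.6535

r to a full sibling = 1/2 (full sibs share both parents — two paths of length 2: r = 2·(1/2)^2 = 1/2).
r to an offspring = 0.5 (one parent–offspring link: r = (1/2)^1 = 1/2).
r to a full niece or nephew = 1/4 (full aunt/uncle↔niece/nephew: two paths of length 3 through the shared grandparent pair: r = 2·(1/2)^3 = 1/4).
r to a half first cousin = 1/16 (half first cousins share one grandparent — one path of length 4: r = (1/2)^4 = 1/16).
Summing one r·B term per recipient: 1·0.5·0.532 + 1·0.5·0.528 + 3·0.25·0.126 + 4·0.0625·0.116 = 0.6535.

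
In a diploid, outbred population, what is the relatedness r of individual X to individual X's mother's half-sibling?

Each parent–offspring link contributes a factor of 1/2, and independent paths through distinct common ancestors add.
Half-aunt/uncle↔niece/nephew: one path of length 3: r = (1/2)^3 = 1/8.

0.125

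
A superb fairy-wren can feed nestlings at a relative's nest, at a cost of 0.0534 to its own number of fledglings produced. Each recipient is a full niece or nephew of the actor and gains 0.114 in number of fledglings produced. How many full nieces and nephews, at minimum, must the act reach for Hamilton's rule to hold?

r to a full niece or nephew = 1/4 (full aunt/uncle↔niece/nephew: two paths of length 3 through the shared grandparent pair: r = 2·(1/2)^3 = 1/4).
Hamilton's rule: n·r·B > C  ⇒  n > C/(r·B) = 0.0534/(0.25·0.114) = 1.874.
The smallest integer exceeding 1.874 is 2.

2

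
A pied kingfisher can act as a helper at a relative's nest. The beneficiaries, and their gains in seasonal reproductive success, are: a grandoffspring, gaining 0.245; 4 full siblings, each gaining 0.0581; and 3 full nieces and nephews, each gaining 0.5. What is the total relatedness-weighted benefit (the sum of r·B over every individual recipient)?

0.55245

r to a grandoffspring = 0.25 (two parent–offspring links: r = (1/2)^2 = 1/4).
r to a full sibling = 0.5 (full sibs share both parents — two paths of length 2: r = 2·(1/2)^2 = 1/2).
r to a full niece or nephew = 0.25 (full aunt/uncle↔niece/nephew: two paths of length 3 through the shared grandparent pair: r = 2·(1/2)^3 = 1/4).
Summing one r·B term per recipient: 1·0.25·0.245 + 4·0.5·0.0581 + 3·0.25·0.5 = 0.55245.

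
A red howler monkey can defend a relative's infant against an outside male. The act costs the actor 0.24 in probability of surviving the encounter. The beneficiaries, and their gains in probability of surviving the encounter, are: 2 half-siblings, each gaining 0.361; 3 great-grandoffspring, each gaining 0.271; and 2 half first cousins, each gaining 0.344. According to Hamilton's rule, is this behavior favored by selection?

Hamilton's rule: the trait is favored when the sum of r·B over every recipient exceeds the actor's cost C.
r to a half-sibling = 0.25 (half-sibs share one parent — one path of length 2: r = (1/2)^2 = 1/4).
r to a great-grandoffspring = 0.125 (three parent–offspring links: r = (1/2)^3 = 1/8).
r to a half first cousin = 0.0625 (half first cousins share one grandparent — one path of length 4: r = (1/2)^4 = 1/16).
Summing one r·B term per recipient: 2·0.25·0.361 + 3·0.125·0.271 + 2·0.0625·0.344 = 0.325125.
0.325125 > 0.24: the indirect benefit exceeds the cost.

Yes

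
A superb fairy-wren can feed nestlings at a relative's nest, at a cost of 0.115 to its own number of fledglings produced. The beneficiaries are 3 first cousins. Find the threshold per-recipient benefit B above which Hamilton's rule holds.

0.3067

r to a first cousin = 0.125 (first cousins share one grandparent pair — two paths of length 4: r = 2·(1/2)^4 = 1/8).
Hamilton's rule with n recipients of equal r: n·r·B > C, so B > C/(n·r) = 0.115/(3·0.125) = 0.3067.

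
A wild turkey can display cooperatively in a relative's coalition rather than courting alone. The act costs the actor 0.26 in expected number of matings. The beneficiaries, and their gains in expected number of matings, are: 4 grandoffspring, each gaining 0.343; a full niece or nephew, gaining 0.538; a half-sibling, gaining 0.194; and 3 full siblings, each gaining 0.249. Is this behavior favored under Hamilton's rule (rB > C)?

Hamilton's rule: the trait is favored when the sum of r·B over every recipient exceeds the actor's cost C.
r to a grandoffspring = 0.25 (two parent–offspring links: r = (1/2)^2 = 1/4).
r to a full niece or nephew = 1/4 (full aunt/uncle↔niece/nephew: two paths of length 3 through the shared grandparent pair: r = 2·(1/2)^3 = 1/4).
r to a half-sibling = 1/4 (half-sibs share one parent — one path of length 2: r = (1/2)^2 = 1/4).
r to a full sibling = 1/2 (full sibs share both parents — two paths of length 2: r = 2·(1/2)^2 = 1/2).
Summing one r·B term per recipient: 4·0.25·0.343 + 1·0.25·0.538 + 1·0.25·0.194 + 3·0.5·0.249 = 0.8995.
0.8995 > 0.26: the indirect benefit exceeds the cost.

Yes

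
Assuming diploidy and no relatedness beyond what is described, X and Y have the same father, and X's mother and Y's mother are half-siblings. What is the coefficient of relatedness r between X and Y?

Relatedness sums over independent paths through distinct common ancestors.
X and Y are related in two ways: half-sibs through their shared father (r = 1/4) and half first cousins through their mothers (r = 1/16).
r = 1/4 + 1/16 = 0.3125.

0.3125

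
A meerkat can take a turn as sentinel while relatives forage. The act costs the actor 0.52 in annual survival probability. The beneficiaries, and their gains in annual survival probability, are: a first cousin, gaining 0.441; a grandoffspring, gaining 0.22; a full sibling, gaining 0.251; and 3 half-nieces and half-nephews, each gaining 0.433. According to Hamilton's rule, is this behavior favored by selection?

Hamilton's rule: the trait is favored when the sum of r·B over every recipient exceeds the actor's cost C.
r to a first cousin = 0.125 (first cousins share one grandparent pair — two paths of length 4: r = 2·(1/2)^4 = 1/8).
r to a grandoffspring = 1/4 (two parent–offspring links: r = (1/2)^2 = 1/4).
r to a full sibling = 1/2 (full sibs share both parents — two paths of length 2: r = 2·(1/2)^2 = 1/2).
r to a half-niece or half-nephew = 1/8 (half-aunt/uncle↔niece/nephew: one path of length 3: r = (1/2)^3 = 1/8).
Summing one r·B term per recipient: 1·0.125·0.441 + 1·0.25·0.22 + 1·0.5·0.251 + 3·0.125·0.433 = 0.398.
0.398 < 0.52: the indirect benefit is less than the cost.

No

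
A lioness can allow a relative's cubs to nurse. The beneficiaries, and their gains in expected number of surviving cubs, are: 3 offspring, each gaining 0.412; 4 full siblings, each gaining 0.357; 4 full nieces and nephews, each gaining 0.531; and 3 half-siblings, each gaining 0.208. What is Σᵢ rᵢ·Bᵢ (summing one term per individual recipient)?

2.019

r to an offspring = 1/2 (one parent–offspring link: r = (1/2)^1 = 1/2).
r to a full sibling = 0.5 (full sibs share both parents — two paths of length 2: r = 2·(1/2)^2 = 1/2).
r to a full niece or nephew = 0.25 (full aunt/uncle↔niece/nephew: two paths of length 3 through the shared grandparent pair: r = 2·(1/2)^3 = 1/4).
r to a half-sibling = 0.25 (half-sibs share one parent — one path of length 2: r = (1/2)^2 = 1/4).
Summing one r·B term per recipient: 3·0.5·0.412 + 4·0.5·0.357 + 4·0.25·0.531 + 3·0.25·0.208 = 2.019.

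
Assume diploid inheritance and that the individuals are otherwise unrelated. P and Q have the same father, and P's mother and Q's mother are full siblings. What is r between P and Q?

Relatedness sums over independent paths through distinct common ancestors.
P and Q are related in two ways: half-sibs through their shared father (r = 1/4) and first cousins through their mothers (r = 1/8).
r = 1/4 + 1/8 = 0.375.

0.375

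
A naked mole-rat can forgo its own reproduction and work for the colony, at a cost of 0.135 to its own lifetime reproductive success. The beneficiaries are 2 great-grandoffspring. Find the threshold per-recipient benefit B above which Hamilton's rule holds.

0.54

r to a great-grandoffspring = 0.125 (three parent–offspring links: r = (1/2)^3 = 1/8).
Hamilton's rule with n recipients of equal r: n·r·B > C, so B > C/(n·r) = 0.135/(2·0.125) = 0.54.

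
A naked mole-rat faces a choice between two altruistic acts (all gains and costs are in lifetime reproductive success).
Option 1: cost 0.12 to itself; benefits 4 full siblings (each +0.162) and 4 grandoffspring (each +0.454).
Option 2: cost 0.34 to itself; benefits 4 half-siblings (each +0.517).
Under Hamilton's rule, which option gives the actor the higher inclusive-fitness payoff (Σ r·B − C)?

Option 1

Option 1: r to a full sibling = 0.5.
Option 1: r to a grandoffspring = 0.25.
Option 1: Σ r·B − C = (4·0.5·0.162 + 4·0.25·0.454) − 0.12 = 0.658.
Option 2: r to a half-sibling = 0.25.
Option 2: Σ r·B − C = (4·0.25·0.517) − 0.34 = 0.177.
Option 1 has the higher net inclusive-fitness payoff.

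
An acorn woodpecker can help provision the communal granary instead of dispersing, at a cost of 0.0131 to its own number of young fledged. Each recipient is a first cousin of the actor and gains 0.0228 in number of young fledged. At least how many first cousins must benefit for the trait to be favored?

5

r to a first cousin = 1/8 (first cousins share one grandparent pair — two paths of length 4: r = 2·(1/2)^4 = 1/8).
Hamilton's rule: n·r·B > C  ⇒  n > C/(r·B) = 0.0131/(0.125·0.0228) = 4.596.
The smallest integer exceeding 4.596 is 5.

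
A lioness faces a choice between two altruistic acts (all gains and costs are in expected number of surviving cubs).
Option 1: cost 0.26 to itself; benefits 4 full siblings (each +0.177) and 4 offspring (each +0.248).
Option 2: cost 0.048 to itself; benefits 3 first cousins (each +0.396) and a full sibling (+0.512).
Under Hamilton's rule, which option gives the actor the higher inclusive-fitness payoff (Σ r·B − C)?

Option 1

Option 1: r to a full sibling = 0.5.
Option 1: r to an offspring = 0.5.
Option 1: Σ r·B − C = (4·0.5·0.177 + 4·0.5·0.248) − 0.26 = 0.59.
Option 2: r to a first cousin = 0.125.
Option 2: r to a full sibling = 0.5.
Option 2: Σ r·B − C = (3·0.125·0.396 + 1·0.5·0.512) − 0.048 = 0.3565.
Option 1 has the higher net inclusive-fitness payoff.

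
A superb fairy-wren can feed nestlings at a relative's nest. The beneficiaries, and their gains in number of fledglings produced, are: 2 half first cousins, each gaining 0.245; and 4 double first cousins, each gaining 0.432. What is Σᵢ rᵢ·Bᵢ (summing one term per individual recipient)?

0.462625

r to a half first cousin = 0.0625 (half first cousins share one grandparent — one path of length 4: r = (1/2)^4 = 1/16).
r to a double first cousin = 0.25 (double first cousins share both grandparent pairs — four paths of length 4: r = 4·(1/2)^4 = 1/4).
Summing one r·B term per recipient: 2·0.0625·0.245 + 4·0.25·0.432 = 0.462625.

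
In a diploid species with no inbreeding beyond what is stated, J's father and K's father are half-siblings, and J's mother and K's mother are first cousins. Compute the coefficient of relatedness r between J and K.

0.09375

With two independent routes of shared ancestry, r is the sum of the two contributions.
J and K are related in two ways: half first cousins through their fathers (r = 1/16) and second cousins through their mothers (r = 1/32).
r = 1/16 + 1/32 = 3/32 = 0.09375.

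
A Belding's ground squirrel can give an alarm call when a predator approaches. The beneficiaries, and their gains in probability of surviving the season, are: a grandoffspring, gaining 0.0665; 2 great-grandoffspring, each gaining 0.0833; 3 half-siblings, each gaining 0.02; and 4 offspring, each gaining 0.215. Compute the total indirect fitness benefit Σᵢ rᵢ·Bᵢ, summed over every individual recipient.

r to a grandoffspring = 1/4 (two parent–offspring links: r = (1/2)^2 = 1/4).
r to a great-grandoffspring = 1/8 (three parent–offspring links: r = (1/2)^3 = 1/8).
r to a half-sibling = 0.25 (half-sibs share one parent — one path of length 2: r = (1/2)^2 = 1/4).
r to an offspring = 0.5 (one parent–offspring link: r = (1/2)^1 = 1/2).
Summing one r·B term per recipient: 1·0.25·0.0665 + 2·0.125·0.0833 + 3·0.25·0.02 + 4·0.5·0.215 = 0.48245.

0.48245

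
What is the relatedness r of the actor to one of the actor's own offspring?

0.5

Each parent–offspring link contributes a factor of 1/2, and independent paths through distinct common ancestors add.
One parent–offspring link: r = (1/2)^1 = 1/2.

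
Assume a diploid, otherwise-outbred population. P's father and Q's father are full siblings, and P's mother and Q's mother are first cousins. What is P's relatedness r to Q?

Relatedness sums over independent paths through distinct common ancestors.
P and Q are related in two ways: first cousins through their fathers (r = 1/8) and second cousins through their mothers (r = 1/32).
r = 1/8 + 1/32 = 5/32 = 0.15625.

0.15625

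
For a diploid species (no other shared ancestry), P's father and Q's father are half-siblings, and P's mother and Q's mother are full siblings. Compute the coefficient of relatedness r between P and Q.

Relatedness sums over independent paths through distinct common ancestors.
P and Q are related in two ways: half first cousins through their fathers (r = 1/16) and first cousins through their mothers (r = 1/8).
r = 1/16 + 1/8 = 0.1875.

0.1875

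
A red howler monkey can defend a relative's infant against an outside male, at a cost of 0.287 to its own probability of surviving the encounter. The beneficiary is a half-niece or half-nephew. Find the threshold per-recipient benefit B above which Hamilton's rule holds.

2.296

r to a half-niece or half-nephew = 0.125 (half-aunt/uncle↔niece/nephew: one path of length 3: r = (1/2)^3 = 1/8).
Hamilton's rule with n recipients of equal r: n·r·B > C, so B > C/(n·r) = 0.287/(1·0.125) = 2.296.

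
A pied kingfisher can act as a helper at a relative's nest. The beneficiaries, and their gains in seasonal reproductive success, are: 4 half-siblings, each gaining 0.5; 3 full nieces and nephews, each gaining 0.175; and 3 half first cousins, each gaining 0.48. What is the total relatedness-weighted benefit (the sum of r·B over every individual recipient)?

0.72125

r to a half-sibling = 0.25 (half-sibs share one parent — one path of length 2: r = (1/2)^2 = 1/4).
r to a full niece or nephew = 0.25 (full aunt/uncle↔niece/nephew: two paths of length 3 through the shared grandparent pair: r = 2·(1/2)^3 = 1/4).
r to a half first cousin = 0.0625 (half first cousins share one grandparent — one path of length 4: r = (1/2)^4 = 1/16).
Summing one r·B term per recipient: 4·0.25·0.5 + 3·0.25·0.175 + 3·0.0625·0.48 = 0.72125.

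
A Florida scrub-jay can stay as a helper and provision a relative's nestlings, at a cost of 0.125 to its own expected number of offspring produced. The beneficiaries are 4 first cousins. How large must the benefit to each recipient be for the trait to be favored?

r to a first cousin = 0.125 (first cousins share one grandparent pair — two paths of length 4: r = 2·(1/2)^4 = 1/8).
Hamilton's rule with n recipients of equal r: n·r·B > C, so B > C/(n·r) = 0.125/(4·0.125) = 0.25.

0.25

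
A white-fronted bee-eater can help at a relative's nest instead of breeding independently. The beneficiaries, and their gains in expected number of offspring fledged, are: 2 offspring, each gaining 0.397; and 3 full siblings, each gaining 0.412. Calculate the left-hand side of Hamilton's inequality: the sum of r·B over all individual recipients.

r to an offspring = 0.5 (one parent–offspring link: r = (1/2)^1 = 1/2).
r to a full sibling = 0.5 (full sibs share both parents — two paths of length 2: r = 2·(1/2)^2 = 1/2).
Summing one r·B term per recipient: 2·0.5·0.397 + 3·0.5·0.412 = 1.015.

1.015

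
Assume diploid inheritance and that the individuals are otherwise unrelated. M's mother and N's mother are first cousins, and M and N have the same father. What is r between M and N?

Independent pedigree routes through distinct common ancestors add.
M and N are related in two ways: second cousins through their mothers (r = 1/32) and half-sibs through their shared father (r = 1/4).
r = 1/32 + 1/4 = 9/32 = 0.28125.

0.28125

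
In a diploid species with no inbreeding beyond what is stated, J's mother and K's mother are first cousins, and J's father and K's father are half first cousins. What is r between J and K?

Wright's path rule: contributions from independent ancestry routes add.
J and K are related in two ways: second cousins through their mothers (r = 1/32) and half second cousins through their fathers (r = 1/64).
r = 1/32 + 1/64 = 0.046875.

0.046875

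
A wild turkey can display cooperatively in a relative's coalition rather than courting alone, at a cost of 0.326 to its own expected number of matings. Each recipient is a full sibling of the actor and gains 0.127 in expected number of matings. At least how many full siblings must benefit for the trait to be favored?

r to a full sibling = 0.5 (full sibs share both parents — two paths of length 2: r = 2·(1/2)^2 = 1/2).
Hamilton's rule: n·r·B > C  ⇒  n > C/(r·B) = 0.326/(0.5·0.127) = 5.134.
The smallest integer exceeding 5.134 is 6.

6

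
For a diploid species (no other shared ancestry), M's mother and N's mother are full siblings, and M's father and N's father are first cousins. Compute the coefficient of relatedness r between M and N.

0.15625

Wright's path rule: contributions from independent ancestry routes add.
M and N are related in two ways: first cousins through their mothers (r = 1/8) and second cousins through their fathers (r = 1/32).
r = 1/8 + 1/32 = 5/32 = 0.15625.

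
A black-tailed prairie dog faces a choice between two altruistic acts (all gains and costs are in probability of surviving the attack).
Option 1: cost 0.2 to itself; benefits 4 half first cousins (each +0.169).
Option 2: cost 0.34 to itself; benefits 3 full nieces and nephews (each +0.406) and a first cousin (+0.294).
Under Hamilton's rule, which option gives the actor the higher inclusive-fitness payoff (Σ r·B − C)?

Option 1: r to a half first cousin = 0.0625.
Option 1: Σ r·B − C = (4·0.0625·0.169) − 0.2 = -0.15775.
Option 2: r to a full niece or nephew = 0.25.
Option 2: r to a first cousin = 0.125.
Option 2: Σ r·B − C = (3·0.25·0.406 + 1·0.125·0.294) − 0.34 = 0.00125.
Option 2 has the higher net inclusive-fitness payoff.

Option 2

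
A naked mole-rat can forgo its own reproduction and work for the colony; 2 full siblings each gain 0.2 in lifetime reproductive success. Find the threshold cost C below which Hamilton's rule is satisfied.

0.2

r to a full sibling = 0.5 (full sibs share both parents — two paths of length 2: r = 2·(1/2)^2 = 1/2).
Hamilton's rule: n·r·B > C, so the trait is favored while C < n·r·B = 2·0.5·0.2 = 0.2.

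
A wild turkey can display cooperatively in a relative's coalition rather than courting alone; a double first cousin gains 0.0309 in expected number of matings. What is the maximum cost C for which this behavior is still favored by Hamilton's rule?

r to a double first cousin = 1/4 (double first cousins share both grandparent pairs — four paths of length 4: r = 4·(1/2)^4 = 1/4).
Hamilton's rule: n·r·B > C, so the trait is favored while C < n·r·B = 1·0.25·0.0309 = 0.007725.

0.007725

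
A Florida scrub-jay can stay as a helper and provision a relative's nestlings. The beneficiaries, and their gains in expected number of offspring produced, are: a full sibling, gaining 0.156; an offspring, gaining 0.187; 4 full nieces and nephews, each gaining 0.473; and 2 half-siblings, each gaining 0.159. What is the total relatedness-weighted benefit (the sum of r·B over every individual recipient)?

0.724

r to a full sibling = 0.5 (full sibs share both parents — two paths of length 2: r = 2·(1/2)^2 = 1/2).
r to an offspring = 0.5 (one parent–offspring link: r = (1/2)^1 = 1/2).
r to a full niece or nephew = 1/4 (full aunt/uncle↔niece/nephew: two paths of length 3 through the shared grandparent pair: r = 2·(1/2)^3 = 1/4).
r to a half-sibling = 0.25 (half-sibs share one parent — one path of length 2: r = (1/2)^2 = 1/4).
Summing one r·B term per recipient: 1·0.5·0.156 + 1·0.5·0.187 + 4·0.25·0.473 + 2·0.25·0.159 = 0.724.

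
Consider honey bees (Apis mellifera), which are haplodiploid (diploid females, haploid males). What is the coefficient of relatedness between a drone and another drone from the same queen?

0.5

Haploid brothers each carry a random half of the queen's diploid genome, so on average they share half: r = 1/2.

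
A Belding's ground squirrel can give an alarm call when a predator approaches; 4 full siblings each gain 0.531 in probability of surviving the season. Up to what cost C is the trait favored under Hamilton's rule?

1.062

r to a full sibling = 1/2 (full sibs share both parents — two paths of length 2: r = 2·(1/2)^2 = 1/2).
Hamilton's rule: n·r·B > C, so the trait is favored while C < n·r·B = 4·0.5·0.531 = 1.062.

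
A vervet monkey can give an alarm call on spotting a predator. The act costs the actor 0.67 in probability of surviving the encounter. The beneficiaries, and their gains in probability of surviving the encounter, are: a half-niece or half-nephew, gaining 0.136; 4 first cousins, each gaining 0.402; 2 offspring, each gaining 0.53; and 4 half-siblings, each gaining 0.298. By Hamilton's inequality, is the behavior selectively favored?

Hamilton's rule: the trait is favored when the sum of r·B over every recipient exceeds the actor's cost C.
r to a half-niece or half-nephew = 0.125 (half-aunt/uncle↔niece/nephew: one path of length 3: r = (1/2)^3 = 1/8).
r to a first cousin = 0.125 (first cousins share one grandparent pair — two paths of length 4: r = 2·(1/2)^4 = 1/8).
r to an offspring = 0.5 (one parent–offspring link: r = (1/2)^1 = 1/2).
r to a half-sibling = 0.25 (half-sibs share one parent — one path of length 2: r = (1/2)^2 = 1/4).
Summing one r·B term per recipient: 1·0.125·0.136 + 4·0.125·0.402 + 2·0.5·0.53 + 4·0.25·0.298 = 1.046.
1.046 > 0.67: the indirect benefit exceeds the cost.

Yes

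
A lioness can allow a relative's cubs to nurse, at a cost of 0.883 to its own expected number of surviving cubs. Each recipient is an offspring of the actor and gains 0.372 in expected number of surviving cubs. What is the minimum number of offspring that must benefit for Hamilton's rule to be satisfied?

r to an offspring = 1/2 (one parent–offspring link: r = (1/2)^1 = 1/2).
Hamilton's rule: n·r·B > C  ⇒  n > C/(r·B) = 0.883/(0.5·0.372) = 4.747.
The smallest integer exceeding 4.747 is 5.

5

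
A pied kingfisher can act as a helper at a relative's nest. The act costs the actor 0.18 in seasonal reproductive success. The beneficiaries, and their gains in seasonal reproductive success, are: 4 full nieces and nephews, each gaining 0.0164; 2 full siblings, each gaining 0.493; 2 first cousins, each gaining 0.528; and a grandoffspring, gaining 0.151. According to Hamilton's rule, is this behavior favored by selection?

Yes

Hamilton's rule: the trait is favored when the sum of r·B over every recipient exceeds the actor's cost C.
r to a full niece or nephew = 0.25 (full aunt/uncle↔niece/nephew: two paths of length 3 through the shared grandparent pair: r = 2·(1/2)^3 = 1/4).
r to a full sibling = 0.5 (full sibs share both parents — two paths of length 2: r = 2·(1/2)^2 = 1/2).
r to a first cousin = 1/8 (first cousins share one grandparent pair — two paths of length 4: r = 2·(1/2)^4 = 1/8).
r to a grandoffspring = 1/4 (two parent–offspring links: r = (1/2)^2 = 1/4).
Summing one r·B term per recipient: 4·0.25·0.0164 + 2·0.5·0.493 + 2·0.125·0.528 + 1·0.25·0.151 = 0.67915.
0.67915 > 0.18: the indirect benefit exceeds the cost.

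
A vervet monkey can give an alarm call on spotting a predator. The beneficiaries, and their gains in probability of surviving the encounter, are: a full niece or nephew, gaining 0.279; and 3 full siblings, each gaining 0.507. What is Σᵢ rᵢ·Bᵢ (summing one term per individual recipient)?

r to a full niece or nephew = 0.25 (full aunt/uncle↔niece/nephew: two paths of length 3 through the shared grandparent pair: r = 2·(1/2)^3 = 1/4).
r to a full sibling = 1/2 (full sibs share both parents — two paths of length 2: r = 2·(1/2)^2 = 1/2).
Summing one r·B term per recipient: 1·0.25·0.279 + 3·0.5·0.507 = 0.83025.

0.83025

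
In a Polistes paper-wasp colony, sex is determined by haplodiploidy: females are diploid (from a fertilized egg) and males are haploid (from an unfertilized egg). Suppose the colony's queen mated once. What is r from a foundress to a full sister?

0.75

Haplodiploid full sisters inherit their father's entire haploid genome identically (contributing 1/2) and on average half of their mother's contribution (1/2 · 1/2 = 1/4); r = 1/2 + 1/4 = 3/4.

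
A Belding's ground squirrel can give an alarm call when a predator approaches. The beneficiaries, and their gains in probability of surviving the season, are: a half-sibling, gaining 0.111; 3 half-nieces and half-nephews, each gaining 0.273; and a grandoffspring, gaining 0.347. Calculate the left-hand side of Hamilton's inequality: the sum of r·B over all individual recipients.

0.216875

r to a half-sibling = 0.25 (half-sibs share one parent — one path of length 2: r = (1/2)^2 = 1/4).
r to a half-niece or half-nephew = 0.125 (half-aunt/uncle↔niece/nephew: one path of length 3: r = (1/2)^3 = 1/8).
r to a grandoffspring = 0.25 (two parent–offspring links: r = (1/2)^2 = 1/4).
Summing one r·B term per recipient: 1·0.25·0.111 + 3·0.125·0.273 + 1·0.25·0.347 = 0.216875.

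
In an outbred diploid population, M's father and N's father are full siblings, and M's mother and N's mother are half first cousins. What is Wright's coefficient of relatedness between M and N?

Independent pedigree routes through distinct common ancestors add.
M and N are related in two ways: first cousins through their fathers (r = 1/8) and half second cousins through their mothers (r = 1/64).
r = 1/8 + 1/64 = 9/64 = 0.140625.

0.140625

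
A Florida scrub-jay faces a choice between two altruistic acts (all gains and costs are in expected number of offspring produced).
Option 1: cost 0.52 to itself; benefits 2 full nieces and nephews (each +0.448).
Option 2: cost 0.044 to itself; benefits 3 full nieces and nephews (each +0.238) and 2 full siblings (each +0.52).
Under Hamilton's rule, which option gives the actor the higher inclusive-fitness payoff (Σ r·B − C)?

Option 1: r to a full niece or nephew = 0.25.
Option 1: Σ r·B − C = (2·0.25·0.448) − 0.52 = -0.296.
Option 2: r to a full niece or nephew = 0.25.
Option 2: r to a full sibling = 0.5.
Option 2: Σ r·B − C = (3·0.25·0.238 + 2·0.5·0.52) − 0.044 = 0.6545.
Option 2 has the higher net inclusive-fitness payoff.

Option 2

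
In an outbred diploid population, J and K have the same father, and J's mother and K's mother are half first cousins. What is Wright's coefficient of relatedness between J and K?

0.265625

Independent pedigree routes through distinct common ancestors add.
J and K are related in two ways: half-sibs through their shared father (r = 1/4) and half second cousins through their mothers (r = 1/64).
r = 1/4 + 1/64 = 17/64 = 0.265625.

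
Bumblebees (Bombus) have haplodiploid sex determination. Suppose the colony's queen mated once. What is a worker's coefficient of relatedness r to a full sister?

0.75

Haplodiploid full sisters inherit their father's entire haploid genome identically (contributing 1/2) and on average half of their mother's contribution (1/2 · 1/2 = 1/4); r = 1/2 + 1/4 = 3/4.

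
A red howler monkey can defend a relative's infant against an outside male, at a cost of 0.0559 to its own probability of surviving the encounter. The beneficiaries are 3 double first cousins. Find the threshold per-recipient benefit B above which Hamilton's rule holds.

0.0745

r to a double first cousin = 1/4 (double first cousins share both grandparent pairs — four paths of length 4: r = 4·(1/2)^4 = 1/4).
Hamilton's rule with n recipients of equal r: n·r·B > C, so B > C/(n·r) = 0.0559/(3·0.25) = 0.0745.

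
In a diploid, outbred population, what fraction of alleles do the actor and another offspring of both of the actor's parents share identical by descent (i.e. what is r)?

0.5

Each parent–offspring link contributes a factor of 1/2, and independent paths through distinct common ancestors add.
Full sibs share both parents — two paths of length 2: r = 2·(1/2)^2 = 1/2.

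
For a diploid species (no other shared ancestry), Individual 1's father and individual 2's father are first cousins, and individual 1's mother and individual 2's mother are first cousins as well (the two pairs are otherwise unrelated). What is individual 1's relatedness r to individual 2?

Relatedness sums over independent paths through distinct common ancestors.
Individual 1 and individual 2 are related in two ways: second cousins through their fathers (r = 1/32) and second cousins through their mothers (r = 1/32).
r = 1/32 + 1/32 = 0.0625.

0.0625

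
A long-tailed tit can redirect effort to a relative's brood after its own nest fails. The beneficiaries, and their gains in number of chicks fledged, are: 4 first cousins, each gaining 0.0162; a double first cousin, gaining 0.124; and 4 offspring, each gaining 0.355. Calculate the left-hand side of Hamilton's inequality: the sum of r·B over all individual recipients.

r to a first cousin = 1/8 (first cousins share one grandparent pair — two paths of length 4: r = 2·(1/2)^4 = 1/8).
r to a double first cousin = 0.25 (double first cousins share both grandparent pairs — four paths of length 4: r = 4·(1/2)^4 = 1/4).
r to an offspring = 1/2 (one parent–offspring link: r = (1/2)^1 = 1/2).
Summing one r·B term per recipient: 4·0.125·0.0162 + 1·0.25·0.124 + 4·0.5·0.355 = 0.7491.

0.7491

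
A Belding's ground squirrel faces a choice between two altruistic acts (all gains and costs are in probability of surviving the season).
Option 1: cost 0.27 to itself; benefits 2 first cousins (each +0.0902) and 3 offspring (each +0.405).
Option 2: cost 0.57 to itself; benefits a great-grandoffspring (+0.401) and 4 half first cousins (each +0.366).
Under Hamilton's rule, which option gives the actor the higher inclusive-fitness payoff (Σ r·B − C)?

Option 1

Option 1: r to a first cousin = 0.125.
Option 1: r to an offspring = 0.5.
Option 1: Σ r·B − C = (2·0.125·0.0902 + 3·0.5·0.405) − 0.27 = 0.36005.
Option 2: r to a great-grandoffspring = 0.125.
Option 2: r to a half first cousin = 0.0625.
Option 2: Σ r·B − C = (1·0.125·0.401 + 4·0.0625·0.366) − 0.57 = -0.428375.
Option 1 has the higher net inclusive-fitness payoff.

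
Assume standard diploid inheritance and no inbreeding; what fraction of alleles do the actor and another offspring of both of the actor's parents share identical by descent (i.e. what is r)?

0.5

Each parent–offspring link contributes a factor of 1/2, and independent paths through distinct common ancestors add.
Full sibs share both parents — two paths of length 2: r = 2·(1/2)^2 = 1/2.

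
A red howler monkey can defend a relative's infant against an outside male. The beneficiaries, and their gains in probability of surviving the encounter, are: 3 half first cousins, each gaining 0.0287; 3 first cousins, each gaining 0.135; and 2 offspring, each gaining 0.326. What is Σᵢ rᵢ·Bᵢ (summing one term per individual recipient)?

r to a half first cousin = 0.0625 (half first cousins share one grandparent — one path of length 4: r = (1/2)^4 = 1/16).
r to a first cousin = 1/8 (first cousins share one grandparent pair — two paths of length 4: r = 2·(1/2)^4 = 1/8).
r to an offspring = 0.5 (one parent–offspring link: r = (1/2)^1 = 1/2).
Summing one r·B term per recipient: 3·0.0625·0.0287 + 3·0.125·0.135 + 2·0.5·0.326 = 0.38200625.

0.38200625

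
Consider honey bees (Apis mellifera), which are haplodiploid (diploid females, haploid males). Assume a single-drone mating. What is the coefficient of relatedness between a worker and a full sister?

Haplodiploid full sisters inherit their father's entire haploid genome identically (contributing 1/2) and on average half of their mother's contribution (1/2 · 1/2 = 1/4); r = 1/2 + 1/4 = 3/4.

0.75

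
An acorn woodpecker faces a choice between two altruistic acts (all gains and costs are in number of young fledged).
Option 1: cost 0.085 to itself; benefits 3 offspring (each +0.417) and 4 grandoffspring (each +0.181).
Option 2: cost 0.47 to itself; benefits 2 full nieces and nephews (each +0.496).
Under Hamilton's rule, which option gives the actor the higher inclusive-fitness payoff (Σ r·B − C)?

Option 1

Option 1: r to an offspring = 0.5.
Option 1: r to a grandoffspring = 0.25.
Option 1: Σ r·B − C = (3·0.5·0.417 + 4·0.25·0.181) − 0.085 = 0.7215.
Option 2: r to a full niece or nephew = 0.25.
Option 2: Σ r·B − C = (2·0.25·0.496) − 0.47 = -0.222.
Option 1 has the higher net inclusive-fitness payoff.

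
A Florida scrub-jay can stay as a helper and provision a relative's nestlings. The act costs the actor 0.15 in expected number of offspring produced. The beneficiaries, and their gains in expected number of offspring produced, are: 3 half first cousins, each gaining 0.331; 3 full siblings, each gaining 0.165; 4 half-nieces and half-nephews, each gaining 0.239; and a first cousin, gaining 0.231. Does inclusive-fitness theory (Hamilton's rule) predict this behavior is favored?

Hamilton's rule: the trait is favored when the sum of r·B over every recipient exceeds the actor's cost C.
r to a half first cousin = 0.0625 (half first cousins share one grandparent — one path of length 4: r = (1/2)^4 = 1/16).
r to a full sibling = 1/2 (full sibs share both parents — two paths of length 2: r = 2·(1/2)^2 = 1/2).
r to a half-niece or half-nephew = 0.125 (half-aunt/uncle↔niece/nephew: one path of length 3: r = (1/2)^3 = 1/8).
r to a first cousin = 0.125 (first cousins share one grandparent pair — two paths of length 4: r = 2·(1/2)^4 = 1/8).
Summing one r·B term per recipient: 3·0.0625·0.331 + 3·0.5·0.165 + 4·0.125·0.239 + 1·0.125·0.231 = 0.4579375.
0.4579375 > 0.15: the indirect benefit exceeds the cost.

Yes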